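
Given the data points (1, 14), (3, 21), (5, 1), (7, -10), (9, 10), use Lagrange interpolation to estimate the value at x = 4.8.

Lagrange interpolation formula:
P(x) = Σ yᵢ × Lᵢ(x)
where Lᵢ(x) = Π_{j≠i} (x - xⱼ)/(xᵢ - xⱼ)

L_0(4.8) = (4.8 - 3)/(1 - 3) × (4.8 - 5)/(1 - 5) × (4.8 - 7)/(1 - 7) × (4.8 - 9)/(1 - 9) = -0.008663
L_1(4.8) = (4.8 - 1)/(3 - 1) × (4.8 - 5)/(3 - 5) × (4.8 - 7)/(3 - 7) × (4.8 - 9)/(3 - 9) = 0.073150
L_2(4.8) = (4.8 - 1)/(5 - 1) × (4.8 - 3)/(5 - 3) × (4.8 - 7)/(5 - 7) × (4.8 - 9)/(5 - 9) = 0.987525
L_3(4.8) = (4.8 - 1)/(7 - 1) × (4.8 - 3)/(7 - 3) × (4.8 - 5)/(7 - 5) × (4.8 - 9)/(7 - 9) = -0.059850
L_4(4.8) = (4.8 - 1)/(9 - 1) × (4.8 - 3)/(9 - 3) × (4.8 - 5)/(9 - 5) × (4.8 - 7)/(9 - 7) = 0.007838

P(4.8) = 14×L_0(4.8) + 21×L_1(4.8) + 1×L_2(4.8) + (-10)×L_3(4.8) + 10×L_4(4.8)
P(4.8) = 3.079275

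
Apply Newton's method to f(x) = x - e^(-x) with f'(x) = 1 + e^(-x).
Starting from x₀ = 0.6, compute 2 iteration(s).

f(x) = x - e^(-x)
f'(x) = 1 + e^(-x)
x₀ = 0.6

Newton-Raphson formula: x_{n+1} = x_n - f(x_n)/f'(x_n)

Iteration 1:
  f(0.600000) = 0.051188
  f'(0.600000) = 1.548812
  x_1 = 0.600000 - 0.051188/1.548812 = 0.566950
Iteration 2:
  f(0.566950) = -0.000303
  f'(0.566950) = 1.567253
  x_2 = 0.566950 - (-0.000303)/1.567253 = 0.567143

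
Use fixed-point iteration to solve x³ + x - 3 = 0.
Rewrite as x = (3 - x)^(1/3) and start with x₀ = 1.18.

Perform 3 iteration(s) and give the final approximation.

Equation: x³ + x - 3 = 0
Fixed-point form: x = (3 - x)^(1/3)
x₀ = 1.18

x_1 = g(1.180000) = 1.220929
x_2 = g(1.220929) = 1.211707
x_3 = g(1.211707) = 1.213797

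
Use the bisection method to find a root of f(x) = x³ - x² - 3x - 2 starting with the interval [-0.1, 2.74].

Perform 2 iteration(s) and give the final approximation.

f(x) = x³ - x² - 3x - 2
Initial interval: [-0.1, 2.74]

Iteration 1:
  c_1 = (-0.100000 + 2.740000)/2 = 1.320000
  f(c_1) = f(1.320000) = -5.402432
  f(a) × f(c) ≥ 0, new interval: [1.320000, 2.740000]
Iteration 2:
  c_2 = (1.320000 + 2.740000)/2 = 2.030000
  f(c_2) = f(2.030000) = -3.845473
  f(a) × f(c) ≥ 0, new interval: [2.030000, 2.740000]

After 2 iteration(s), the approximation is c_2 = 2.030000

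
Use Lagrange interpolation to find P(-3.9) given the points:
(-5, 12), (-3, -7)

Lagrange interpolation formula:
P(x) = Σ yᵢ × Lᵢ(x)
where Lᵢ(x) = Π_{j≠i} (x - xⱼ)/(xᵢ - xⱼ)

L_0(-3.9) = (-3.9 - (-3))/(-5 - (-3)) = 0.450000
L_1(-3.9) = (-3.9 - (-5))/(-3 - (-5)) = 0.550000

P(-3.9) = 12×L_0(-3.9) + (-7)×L_1(-3.9)
P(-3.9) = 1.550000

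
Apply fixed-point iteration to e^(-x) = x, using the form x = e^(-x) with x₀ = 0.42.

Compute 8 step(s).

Equation: e^(-x) = x
Fixed-point form: x = e^(-x)
x₀ = 0.42

x_1 = g(0.420000) = 0.657047
x_2 = g(0.657047) = 0.518380
x_3 = g(0.518380) = 0.595484
x_4 = g(0.595484) = 0.551295
x_5 = g(0.551295) = 0.576203
x_6 = g(0.576203) = 0.562028
x_7 = g(0.562028) = 0.570052
x_8 = g(0.570052) = 0.565496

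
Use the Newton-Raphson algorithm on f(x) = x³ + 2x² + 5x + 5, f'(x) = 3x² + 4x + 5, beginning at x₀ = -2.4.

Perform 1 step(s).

f(x) = x³ + 2x² + 5x + 5
f'(x) = 3x² + 4x + 5
x₀ = -2.4

Newton-Raphson formula: x_{n+1} = x_n - f(x_n)/f'(x_n)

Iteration 1:
  f(-2.400000) = -9.304000
  f'(-2.400000) = 12.680000
  x_1 = -2.400000 - (-9.304000)/12.680000 = -1.666246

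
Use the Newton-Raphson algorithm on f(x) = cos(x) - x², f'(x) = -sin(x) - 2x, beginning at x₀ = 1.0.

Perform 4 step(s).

f(x) = cos(x) - x²
f'(x) = -sin(x) - 2x
x₀ = 1.0

Newton-Raphson formula: x_{n+1} = x_n - f(x_n)/f'(x_n)

Iteration 1:
  f(1.000000) = -0.459698
  f'(1.000000) = -2.841471
  x_1 = 1.000000 - (-0.459698)/(-2.841471) = 0.838218
Iteration 2:
  f(0.838218) = -0.033822
  f'(0.838218) = -2.419890
  x_2 = 0.838218 - (-0.033822)/(-2.419890) = 0.824242
Iteration 3:
  f(0.824242) = -0.000261
  f'(0.824242) = -2.382517
  x_3 = 0.824242 - (-0.000261)/(-2.382517) = 0.824132
Iteration 4:
  f(0.824132) = 0.000000
  f'(0.824132) = -2.382223
  x_4 = 0.824132 - 0.000000/(-2.382223) = 0.824132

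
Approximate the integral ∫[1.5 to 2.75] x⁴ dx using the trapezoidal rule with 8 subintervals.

f(x) = x⁴
a = 1.5, b = 2.75, n = 8
h = (b - a)/n = 0.156250

Trapezoidal rule: (h/2)[f(x₀) + 2f(x₁) + 2f(x₂) + ... + f(xₙ)]

x_0 = 1.5000, f(x_0) = 5.062500, coefficient = 1
x_1 = 1.6562, f(x_1) = 7.524949, coefficient = 2
x_2 = 1.8125, f(x_2) = 10.792252, coefficient = 2
x_3 = 1.9688, f(x_3) = 15.023194, coefficient = 2
x_4 = 2.1250, f(x_4) = 20.390869, coefficient = 2
x_5 = 2.2812, f(x_5) = 27.082673, coefficient = 2
x_6 = 2.4375, f(x_6) = 35.300308, coefficient = 2
x_7 = 2.5938, f(x_7) = 45.259782, coefficient = 2
x_8 = 2.7500, f(x_8) = 57.191406, coefficient = 1

I ≈ (0.156250/2) × 385.001961 = 30.078278
Exact value: 29.936523
Error: 0.141755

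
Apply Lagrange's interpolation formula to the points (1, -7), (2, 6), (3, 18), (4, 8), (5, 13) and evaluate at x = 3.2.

Lagrange interpolation formula:
P(x) = Σ yᵢ × Lᵢ(x)
where Lᵢ(x) = Π_{j≠i} (x - xⱼ)/(xᵢ - xⱼ)

L_0(3.2) = (3.2 - 2)/(1 - 2) × (3.2 - 3)/(1 - 3) × (3.2 - 4)/(1 - 4) × (3.2 - 5)/(1 - 5) = 0.014400
L_1(3.2) = (3.2 - 1)/(2 - 1) × (3.2 - 3)/(2 - 3) × (3.2 - 4)/(2 - 4) × (3.2 - 5)/(2 - 5) = -0.105600
L_2(3.2) = (3.2 - 1)/(3 - 1) × (3.2 - 2)/(3 - 2) × (3.2 - 4)/(3 - 4) × (3.2 - 5)/(3 - 5) = 0.950400
L_3(3.2) = (3.2 - 1)/(4 - 1) × (3.2 - 2)/(4 - 2) × (3.2 - 3)/(4 - 3) × (3.2 - 5)/(4 - 5) = 0.158400
L_4(3.2) = (3.2 - 1)/(5 - 1) × (3.2 - 2)/(5 - 2) × (3.2 - 3)/(5 - 3) × (3.2 - 4)/(5 - 4) = -0.017600

P(3.2) = (-7)×L_0(3.2) + 6×L_1(3.2) + 18×L_2(3.2) + 8×L_3(3.2) + 13×L_4(3.2)
P(3.2) = 17.411200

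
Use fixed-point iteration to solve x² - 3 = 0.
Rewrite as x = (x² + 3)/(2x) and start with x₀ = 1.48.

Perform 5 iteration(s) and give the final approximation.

Equation: x² - 3 = 0
Fixed-point form: x = (x² + 3)/(2x)
x₀ = 1.48

x_1 = g(1.480000) = 1.753514
x_2 = g(1.753514) = 1.732182
x_3 = g(1.732182) = 1.732051
x_4 = g(1.732051) = 1.732051
x_5 = g(1.732051) = 1.732051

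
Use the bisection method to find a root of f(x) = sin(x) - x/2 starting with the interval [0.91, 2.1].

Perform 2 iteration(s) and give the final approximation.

f(x) = sin(x) - x/2
Initial interval: [0.91, 2.1]

Iteration 1:
  c_1 = (0.910000 + 2.100000)/2 = 1.505000
  f(c_1) = f(1.505000) = 0.245336
  f(a) × f(c) ≥ 0, new interval: [1.505000, 2.100000]
Iteration 2:
  c_2 = (1.505000 + 2.100000)/2 = 1.802500
  f(c_2) = f(1.802500) = 0.072027
  f(a) × f(c) ≥ 0, new interval: [1.802500, 2.100000]

After 2 iteration(s), the approximation is c_2 = 1.802500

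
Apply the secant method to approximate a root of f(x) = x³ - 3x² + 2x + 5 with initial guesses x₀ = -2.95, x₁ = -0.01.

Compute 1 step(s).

f(x) = x³ - 3x² + 2x + 5
x₀ = -2.95, x₁ = -0.01

Secant formula: x_{n+1} = x_n - f(x_n)(x_n - x_{n-1})/(f(x_n) - f(x_{n-1}))

Iteration 1:
  f(-2.950000) = -52.679875
  f(-0.010000) = 4.979699
  x_2 = -0.010000 - 4.979699×(-0.010000 - (-2.950000))/(4.979699 - (-52.679875))
       = -0.263910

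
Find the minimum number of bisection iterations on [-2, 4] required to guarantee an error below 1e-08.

We need (b-a)/2^n ≤ 1e-08
(4 - (-2))/2^n ≤ 1e-08
6/2^n ≤ 1e-08
2^n ≥ 600000000
n ≥ log₂(600000000) = 29.16
n ≥ 30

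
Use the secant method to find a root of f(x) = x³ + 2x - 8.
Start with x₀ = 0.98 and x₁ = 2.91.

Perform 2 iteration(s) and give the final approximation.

f(x) = x³ + 2x - 8
x₀ = 0.98, x₁ = 2.91

Secant formula: x_{n+1} = x_n - f(x_n)(x_n - x_{n-1})/(f(x_n) - f(x_{n-1}))

Iteration 1:
  f(0.980000) = -5.098808
  f(2.910000) = 22.462171
  x_2 = 2.910000 - 22.462171×(2.910000 - 0.980000)/(22.462171 - (-5.098808))
       = 1.337052
Iteration 2:
  f(2.910000) = 22.462171
  f(1.337052) = -2.935638
  x_3 = 1.337052 - (-2.935638)×(1.337052 - 2.910000)/(-2.935638 - 22.462171)
       = 1.518863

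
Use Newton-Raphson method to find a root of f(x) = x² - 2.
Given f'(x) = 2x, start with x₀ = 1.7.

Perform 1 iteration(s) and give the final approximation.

f(x) = x² - 2
f'(x) = 2x
x₀ = 1.7

Newton-Raphson formula: x_{n+1} = x_n - f(x_n)/f'(x_n)

Iteration 1:
  f(1.700000) = 0.890000
  f'(1.700000) = 3.400000
  x_1 = 1.700000 - 0.890000/3.400000 = 1.438235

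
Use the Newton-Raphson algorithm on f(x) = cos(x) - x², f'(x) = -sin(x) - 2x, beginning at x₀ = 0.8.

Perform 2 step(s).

f(x) = cos(x) - x²
f'(x) = -sin(x) - 2x
x₀ = 0.8

Newton-Raphson formula: x_{n+1} = x_n - f(x_n)/f'(x_n)

Iteration 1:
  f(0.800000) = 0.056707
  f'(0.800000) = -2.317356
  x_1 = 0.800000 - 0.056707/(-2.317356) = 0.824470
Iteration 2:
  f(0.824470) = -0.000806
  f'(0.824470) = -2.383129
  x_2 = 0.824470 - (-0.000806)/(-2.383129) = 0.824132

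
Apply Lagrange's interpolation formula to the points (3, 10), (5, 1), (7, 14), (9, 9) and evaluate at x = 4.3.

Lagrange interpolation formula:
P(x) = Σ yᵢ × Lᵢ(x)
where Lᵢ(x) = Π_{j≠i} (x - xⱼ)/(xᵢ - xⱼ)

L_0(4.3) = (4.3 - 5)/(3 - 5) × (4.3 - 7)/(3 - 7) × (4.3 - 9)/(3 - 9) = 0.185063
L_1(4.3) = (4.3 - 3)/(5 - 3) × (4.3 - 7)/(5 - 7) × (4.3 - 9)/(5 - 9) = 1.031062
L_2(4.3) = (4.3 - 3)/(7 - 3) × (4.3 - 5)/(7 - 5) × (4.3 - 9)/(7 - 9) = -0.267313
L_3(4.3) = (4.3 - 3)/(9 - 3) × (4.3 - 5)/(9 - 5) × (4.3 - 7)/(9 - 7) = 0.051188

P(4.3) = 10×L_0(4.3) + 1×L_1(4.3) + 14×L_2(4.3) + 9×L_3(4.3)
P(4.3) = -0.400000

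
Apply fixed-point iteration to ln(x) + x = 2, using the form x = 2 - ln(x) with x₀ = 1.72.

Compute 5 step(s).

Equation: ln(x) + x = 2
Fixed-point form: x = 2 - ln(x)
x₀ = 1.72

x_1 = g(1.720000) = 1.457676
x_2 = g(1.457676) = 1.623157
x_3 = g(1.623157) = 1.515627
x_4 = g(1.515627) = 1.584171
x_5 = g(1.584171) = 1.539939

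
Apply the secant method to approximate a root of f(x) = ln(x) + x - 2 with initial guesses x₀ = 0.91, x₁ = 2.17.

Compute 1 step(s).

f(x) = ln(x) + x - 2
x₀ = 0.91, x₁ = 2.17

Secant formula: x_{n+1} = x_n - f(x_n)(x_n - x_{n-1})/(f(x_n) - f(x_{n-1}))

Iteration 1:
  f(0.910000) = -1.184311
  f(2.170000) = 0.944727
  x_2 = 2.170000 - 0.944727×(2.170000 - 0.910000)/(0.944727 - (-1.184311))
       = 1.610895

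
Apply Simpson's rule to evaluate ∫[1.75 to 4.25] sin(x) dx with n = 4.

f(x) = sin(x)
a = 1.75, b = 4.25, n = 4
h = (b - a)/n = 0.625000

Simpson's rule: (h/3)[f(x₀) + 4f(x₁) + 2f(x₂) + ... + f(xₙ)]

x_0 = 1.7500, f(x_0) = 0.983986, coefficient = 1
x_1 = 2.3750, f(x_1) = 0.693685, coefficient = 4
x_2 = 3.0000, f(x_2) = 0.141120, coefficient = 2
x_3 = 3.6250, f(x_3) = -0.464799, coefficient = 4
x_4 = 4.2500, f(x_4) = -0.894989, coefficient = 1

I ≈ (0.625000/3) × 1.286782 = 0.268079
Exact value: 0.267841
Error: 0.000238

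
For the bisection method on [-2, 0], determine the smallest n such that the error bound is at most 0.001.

We need (b-a)/2^n ≤ 0.001
(0 - (-2))/2^n ≤ 0.001
2/2^n ≤ 0.001
2^n ≥ 2000
n ≥ log₂(2000) = 10.97
n ≥ 11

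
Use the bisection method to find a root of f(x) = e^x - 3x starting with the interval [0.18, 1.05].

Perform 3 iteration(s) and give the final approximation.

f(x) = e^x - 3x
Initial interval: [0.18, 1.05]

Iteration 1:
  c_1 = (0.180000 + 1.050000)/2 = 0.615000
  f(c_1) = f(0.615000) = 0.004657
  f(a) × f(c) ≥ 0, new interval: [0.615000, 1.050000]
Iteration 2:
  c_2 = (0.615000 + 1.050000)/2 = 0.832500
  f(c_2) = f(0.832500) = -0.198441
  f(a) × f(c) < 0, new interval: [0.615000, 0.832500]
Iteration 3:
  c_3 = (0.615000 + 0.832500)/2 = 0.723750
  f(c_3) = f(0.723750) = -0.109098
  f(a) × f(c) < 0, new interval: [0.615000, 0.723750]

After 3 iteration(s), the approximation is c_3 = 0.723750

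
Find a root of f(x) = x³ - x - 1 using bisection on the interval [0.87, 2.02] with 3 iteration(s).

f(x) = x³ - x - 1
Initial interval: [0.87, 2.02]

Iteration 1:
  c_1 = (0.870000 + 2.020000)/2 = 1.445000
  f(c_1) = f(1.445000) = 0.572196
  f(a) × f(c) < 0, new interval: [0.870000, 1.445000]
Iteration 2:
  c_2 = (0.870000 + 1.445000)/2 = 1.157500
  f(c_2) = f(1.157500) = -0.606674
  f(a) × f(c) ≥ 0, new interval: [1.157500, 1.445000]
Iteration 3:
  c_3 = (1.157500 + 1.445000)/2 = 1.301250
  f(c_3) = f(1.301250) = -0.097906
  f(a) × f(c) ≥ 0, new interval: [1.301250, 1.445000]

After 3 iteration(s), the approximation is c_3 = 1.301250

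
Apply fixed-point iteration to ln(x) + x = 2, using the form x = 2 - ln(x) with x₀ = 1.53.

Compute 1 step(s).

Equation: ln(x) + x = 2
Fixed-point form: x = 2 - ln(x)
x₀ = 1.53

x_1 = g(1.530000) = 1.574732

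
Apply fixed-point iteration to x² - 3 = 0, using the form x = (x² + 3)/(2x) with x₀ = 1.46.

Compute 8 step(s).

Equation: x² - 3 = 0
Fixed-point form: x = (x² + 3)/(2x)
x₀ = 1.46

x_1 = g(1.460000) = 1.757397
x_2 = g(1.757397) = 1.732234
x_3 = g(1.732234) = 1.732051
x_4 = g(1.732051) = 1.732051
x_5 = g(1.732051) = 1.732051
x_6 = g(1.732051) = 1.732051
x_7 = g(1.732051) = 1.732051
x_8 = g(1.732051) = 1.732051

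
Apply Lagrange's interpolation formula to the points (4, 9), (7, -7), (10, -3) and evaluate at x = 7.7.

Lagrange interpolation formula:
P(x) = Σ yᵢ × Lᵢ(x)
where Lᵢ(x) = Π_{j≠i} (x - xⱼ)/(xᵢ - xⱼ)

L_0(7.7) = (7.7 - 7)/(4 - 7) × (7.7 - 10)/(4 - 10) = -0.089444
L_1(7.7) = (7.7 - 4)/(7 - 4) × (7.7 - 10)/(7 - 10) = 0.945556
L_2(7.7) = (7.7 - 4)/(10 - 4) × (7.7 - 7)/(10 - 7) = 0.143889

P(7.7) = 9×L_0(7.7) + (-7)×L_1(7.7) + (-3)×L_2(7.7)
P(7.7) = -7.855556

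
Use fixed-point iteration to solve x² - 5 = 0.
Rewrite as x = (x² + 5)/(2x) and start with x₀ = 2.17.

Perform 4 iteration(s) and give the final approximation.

Equation: x² - 5 = 0
Fixed-point form: x = (x² + 5)/(2x)
x₀ = 2.17

x_1 = g(2.170000) = 2.237074
x_2 = g(2.237074) = 2.236068
x_3 = g(2.236068) = 2.236068
x_4 = g(2.236068) = 2.236068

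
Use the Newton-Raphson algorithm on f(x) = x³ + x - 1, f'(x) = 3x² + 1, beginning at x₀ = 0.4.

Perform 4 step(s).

f(x) = x³ + x - 1
f'(x) = 3x² + 1
x₀ = 0.4

Newton-Raphson formula: x_{n+1} = x_n - f(x_n)/f'(x_n)

Iteration 1:
  f(0.400000) = -0.536000
  f'(0.400000) = 1.480000
  x_1 = 0.400000 - (-0.536000)/1.480000 = 0.762162
Iteration 2:
  f(0.762162) = 0.204895
  f'(0.762162) = 2.742673
  x_2 = 0.762162 - 0.204895/2.742673 = 0.687456
Iteration 3:
  f(0.687456) = 0.012344
  f'(0.687456) = 2.417786
  x_3 = 0.687456 - 0.012344/2.417786 = 0.682350
Iteration 4:
  f(0.682350) = 0.000054
  f'(0.682350) = 2.396805
  x_4 = 0.682350 - 0.000054/2.396805 = 0.682328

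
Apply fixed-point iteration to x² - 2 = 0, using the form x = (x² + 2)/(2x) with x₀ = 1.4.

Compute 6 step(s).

Equation: x² - 2 = 0
Fixed-point form: x = (x² + 2)/(2x)
x₀ = 1.4

x_1 = g(1.400000) = 1.414286
x_2 = g(1.414286) = 1.414214
x_3 = g(1.414214) = 1.414214
x_4 = g(1.414214) = 1.414214
x_5 = g(1.414214) = 1.414214
x_6 = g(1.414214) = 1.414214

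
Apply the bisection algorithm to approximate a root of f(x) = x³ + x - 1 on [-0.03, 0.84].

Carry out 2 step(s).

f(x) = x³ + x - 1
Initial interval: [-0.03, 0.84]

Iteration 1:
  c_1 = (-0.030000 + 0.840000)/2 = 0.405000
  f(c_1) = f(0.405000) = -0.528570
  f(a) × f(c) ≥ 0, new interval: [0.405000, 0.840000]
Iteration 2:
  c_2 = (0.405000 + 0.840000)/2 = 0.622500
  f(c_2) = f(0.622500) = -0.136277
  f(a) × f(c) ≥ 0, new interval: [0.622500, 0.840000]

After 2 iteration(s), the approximation is c_2 = 0.622500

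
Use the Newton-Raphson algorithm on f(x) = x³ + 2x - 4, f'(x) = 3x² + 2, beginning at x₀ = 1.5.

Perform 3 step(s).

f(x) = x³ + 2x - 4
f'(x) = 3x² + 2
x₀ = 1.5

Newton-Raphson formula: x_{n+1} = x_n - f(x_n)/f'(x_n)

Iteration 1:
  f(1.500000) = 2.375000
  f'(1.500000) = 8.750000
  x_1 = 1.500000 - 2.375000/8.750000 = 1.228571
Iteration 2:
  f(1.228571) = 0.311534
  f'(1.228571) = 6.528163
  x_2 = 1.228571 - 0.311534/6.528163 = 1.180850
Iteration 3:
  f(1.180850) = 0.008285
  f'(1.180850) = 6.183220
  x_3 = 1.180850 - 0.008285/6.183220 = 1.179510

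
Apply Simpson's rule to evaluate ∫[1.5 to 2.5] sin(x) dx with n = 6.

f(x) = sin(x)
a = 1.5, b = 2.5, n = 6
h = (b - a)/n = 0.166667

Simpson's rule: (h/3)[f(x₀) + 4f(x₁) + 2f(x₂) + ... + f(xₙ)]

x_0 = 1.5000, f(x_0) = 0.997495, coefficient = 1
x_1 = 1.6667, f(x_1) = 0.995408, coefficient = 4
x_2 = 1.8333, f(x_2) = 0.965735, coefficient = 2
x_3 = 2.0000, f(x_3) = 0.909297, coefficient = 4
x_4 = 2.1667, f(x_4) = 0.827660, coefficient = 2
x_5 = 2.3333, f(x_5) = 0.723086, coefficient = 4
x_6 = 2.5000, f(x_6) = 0.598472, coefficient = 1

I ≈ (0.166667/3) × 15.693922 = 0.871885
Exact value: 0.871881
Error: 0.000004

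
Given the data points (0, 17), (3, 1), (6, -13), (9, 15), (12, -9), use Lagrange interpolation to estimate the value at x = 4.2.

Lagrange interpolation formula:
P(x) = Σ yᵢ × Lᵢ(x)
where Lᵢ(x) = Π_{j≠i} (x - xⱼ)/(xᵢ - xⱼ)

L_0(4.2) = (4.2 - 3)/(0 - 3) × (4.2 - 6)/(0 - 6) × (4.2 - 9)/(0 - 9) × (4.2 - 12)/(0 - 12) = -0.041600
L_1(4.2) = (4.2 - 0)/(3 - 0) × (4.2 - 6)/(3 - 6) × (4.2 - 9)/(3 - 9) × (4.2 - 12)/(3 - 12) = 0.582400
L_2(4.2) = (4.2 - 0)/(6 - 0) × (4.2 - 3)/(6 - 3) × (4.2 - 9)/(6 - 9) × (4.2 - 12)/(6 - 12) = 0.582400
L_3(4.2) = (4.2 - 0)/(9 - 0) × (4.2 - 3)/(9 - 3) × (4.2 - 6)/(9 - 6) × (4.2 - 12)/(9 - 12) = -0.145600
L_4(4.2) = (4.2 - 0)/(12 - 0) × (4.2 - 3)/(12 - 3) × (4.2 - 6)/(12 - 6) × (4.2 - 9)/(12 - 9) = 0.022400

P(4.2) = 17×L_0(4.2) + 1×L_1(4.2) + (-13)×L_2(4.2) + 15×L_3(4.2) + (-9)×L_4(4.2)
P(4.2) = -10.081600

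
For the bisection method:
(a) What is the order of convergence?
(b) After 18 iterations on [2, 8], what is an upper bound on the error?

(a) Bisection has linear (order 1) convergence; the error is halved each step.

(b) Error bound = (b-a)/2^n = (8 - 2)/2^{18}
    = 6/2^{18}

(a) 1 (linear); (b) error ≤ 2.29e-05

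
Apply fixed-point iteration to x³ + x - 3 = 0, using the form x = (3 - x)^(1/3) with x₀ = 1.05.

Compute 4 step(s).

Equation: x³ + x - 3 = 0
Fixed-point form: x = (3 - x)^(1/3)
x₀ = 1.05

x_1 = g(1.050000) = 1.249333
x_2 = g(1.249333) = 1.205224
x_3 = g(1.205224) = 1.215262
x_4 = g(1.215262) = 1.212993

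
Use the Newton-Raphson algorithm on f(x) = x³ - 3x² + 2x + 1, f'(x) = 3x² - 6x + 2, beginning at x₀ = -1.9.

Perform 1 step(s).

f(x) = x³ - 3x² + 2x + 1
f'(x) = 3x² - 6x + 2
x₀ = -1.9

Newton-Raphson formula: x_{n+1} = x_n - f(x_n)/f'(x_n)

Iteration 1:
  f(-1.900000) = -20.489000
  f'(-1.900000) = 24.230000
  x_1 = -1.900000 - (-20.489000)/24.230000 = -1.054395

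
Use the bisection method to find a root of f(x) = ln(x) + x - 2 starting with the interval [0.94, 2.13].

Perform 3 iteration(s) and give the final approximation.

f(x) = ln(x) + x - 2
Initial interval: [0.94, 2.13]

Iteration 1:
  c_1 = (0.940000 + 2.130000)/2 = 1.535000
  f(c_1) = f(1.535000) = -0.036470
  f(a) × f(c) ≥ 0, new interval: [1.535000, 2.130000]
Iteration 2:
  c_2 = (1.535000 + 2.130000)/2 = 1.832500
  f(c_2) = f(1.832500) = 0.438181
  f(a) × f(c) < 0, new interval: [1.535000, 1.832500]
Iteration 3:
  c_3 = (1.535000 + 1.832500)/2 = 1.683750
  f(c_3) = f(1.683750) = 0.204773
  f(a) × f(c) < 0, new interval: [1.535000, 1.683750]

After 3 iteration(s), the approximation is c_3 = 1.683750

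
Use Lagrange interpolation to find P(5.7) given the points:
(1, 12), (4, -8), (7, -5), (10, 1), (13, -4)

Lagrange interpolation formula:
P(x) = Σ yᵢ × Lᵢ(x)
where Lᵢ(x) = Π_{j≠i} (x - xⱼ)/(xᵢ - xⱼ)

L_0(5.7) = (5.7 - 4)/(1 - 4) × (5.7 - 7)/(1 - 7) × (5.7 - 10)/(1 - 10) × (5.7 - 13)/(1 - 13) = -0.035685
L_1(5.7) = (5.7 - 1)/(4 - 1) × (5.7 - 7)/(4 - 7) × (5.7 - 10)/(4 - 10) × (5.7 - 13)/(4 - 13) = 0.394636
L_2(5.7) = (5.7 - 1)/(7 - 1) × (5.7 - 4)/(7 - 4) × (5.7 - 10)/(7 - 10) × (5.7 - 13)/(7 - 13) = 0.774093
L_3(5.7) = (5.7 - 1)/(10 - 1) × (5.7 - 4)/(10 - 4) × (5.7 - 7)/(10 - 7) × (5.7 - 13)/(10 - 13) = -0.156019
L_4(5.7) = (5.7 - 1)/(13 - 1) × (5.7 - 4)/(13 - 4) × (5.7 - 7)/(13 - 7) × (5.7 - 10)/(13 - 10) = 0.022975

P(5.7) = 12×L_0(5.7) + (-8)×L_1(5.7) + (-5)×L_2(5.7) + 1×L_3(5.7) + (-4)×L_4(5.7)
P(5.7) = -7.703691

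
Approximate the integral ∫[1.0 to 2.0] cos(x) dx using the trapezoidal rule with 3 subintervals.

f(x) = cos(x)
a = 1.0, b = 2.0, n = 3
h = (b - a)/n = 0.333333

Trapezoidal rule: (h/2)[f(x₀) + 2f(x₁) + 2f(x₂) + ... + f(xₙ)]

x_0 = 1.0000, f(x_0) = 0.540302, coefficient = 1
x_1 = 1.3333, f(x_1) = 0.235238, coefficient = 2
x_2 = 1.6667, f(x_2) = -0.095724, coefficient = 2
x_3 = 2.0000, f(x_3) = -0.416147, coefficient = 1

I ≈ (0.333333/2) × 0.403184 = 0.067197
Exact value: 0.067826
Error: 0.000629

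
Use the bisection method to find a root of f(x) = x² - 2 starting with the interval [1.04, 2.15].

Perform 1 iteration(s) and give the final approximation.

f(x) = x² - 2
Initial interval: [1.04, 2.15]

Iteration 1:
  c_1 = (1.040000 + 2.150000)/2 = 1.595000
  f(c_1) = f(1.595000) = 0.544025
  f(a) × f(c) < 0, new interval: [1.040000, 1.595000]

After 1 iteration(s), the approximation is c_1 = 1.595000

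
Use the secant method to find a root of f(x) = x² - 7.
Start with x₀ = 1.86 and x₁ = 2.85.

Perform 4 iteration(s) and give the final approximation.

f(x) = x² - 7
x₀ = 1.86, x₁ = 2.85

Secant formula: x_{n+1} = x_n - f(x_n)(x_n - x_{n-1})/(f(x_n) - f(x_{n-1}))

Iteration 1:
  f(1.860000) = -3.540400
  f(2.850000) = 1.122500
  x_2 = 2.850000 - 1.122500×(2.850000 - 1.860000)/(1.122500 - (-3.540400))
       = 2.611677
Iteration 2:
  f(2.850000) = 1.122500
  f(2.611677) = -0.179142
  x_3 = 2.611677 - (-0.179142)×(2.611677 - 2.850000)/(-0.179142 - 1.122500)
       = 2.644477
Iteration 3:
  f(2.611677) = -0.179142
  f(2.644477) = -0.006741
  x_4 = 2.644477 - (-0.006741)×(2.644477 - 2.611677)/(-0.006741 - (-0.179142))
       = 2.645760
Iteration 4:
  f(2.644477) = -0.006741
  f(2.645760) = 0.000044
  x_5 = 2.645760 - 0.000044×(2.645760 - 2.644477)/(0.000044 - (-0.006741))
       = 2.645751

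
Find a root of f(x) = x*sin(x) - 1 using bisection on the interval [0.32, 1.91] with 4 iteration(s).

f(x) = x*sin(x) - 1
Initial interval: [0.32, 1.91]

Iteration 1:
  c_1 = (0.320000 + 1.910000)/2 = 1.115000
  f(c_1) = f(1.115000) = 0.001171
  f(a) × f(c) < 0, new interval: [0.320000, 1.115000]
Iteration 2:
  c_2 = (0.320000 + 1.115000)/2 = 0.717500
  f(c_2) = f(0.717500) = -0.528242
  f(a) × f(c) ≥ 0, new interval: [0.717500, 1.115000]
Iteration 3:
  c_3 = (0.717500 + 1.115000)/2 = 0.916250
  f(c_3) = f(0.916250) = -0.273117
  f(a) × f(c) ≥ 0, new interval: [0.916250, 1.115000]
Iteration 4:
  c_4 = (0.916250 + 1.115000)/2 = 1.015625
  f(c_4) = f(1.015625) = -0.136912
  f(a) × f(c) ≥ 0, new interval: [1.015625, 1.115000]

After 4 iteration(s), the approximation is c_4 = 1.015625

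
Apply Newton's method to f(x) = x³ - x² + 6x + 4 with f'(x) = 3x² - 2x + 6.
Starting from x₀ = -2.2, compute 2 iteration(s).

f(x) = x³ - x² + 6x + 4
f'(x) = 3x² - 2x + 6
x₀ = -2.2

Newton-Raphson formula: x_{n+1} = x_n - f(x_n)/f'(x_n)

Iteration 1:
  f(-2.200000) = -24.688000
  f'(-2.200000) = 24.920000
  x_1 = -2.200000 - (-24.688000)/24.920000 = -1.209310
Iteration 2:
  f(-1.209310) = -6.486820
  f'(-1.209310) = 12.805910
  x_2 = -1.209310 - (-6.486820)/12.805910 = -0.702761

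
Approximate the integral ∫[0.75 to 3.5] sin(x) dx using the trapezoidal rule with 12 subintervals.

f(x) = sin(x)
a = 0.75, b = 3.5, n = 12
h = (b - a)/n = 0.229167

Trapezoidal rule: (h/2)[f(x₀) + 2f(x₁) + 2f(x₂) + ... + f(xₙ)]

x_0 = 0.7500, f(x_0) = 0.681639, coefficient = 1
x_1 = 0.9792, f(x_1) = 0.830033, coefficient = 2
x_2 = 1.2083, f(x_2) = 0.935026, coefficient = 2
x_3 = 1.4375, f(x_3) = 0.991129, coefficient = 2
x_4 = 1.6667, f(x_4) = 0.995408, coefficient = 2
x_5 = 1.8958, f(x_5) = 0.947639, coefficient = 2
x_6 = 2.1250, f(x_6) = 0.850320, coefficient = 2
x_7 = 2.3542, f(x_7) = 0.708539, coefficient = 2
x_8 = 2.5833, f(x_8) = 0.529711, coefficient = 2
x_9 = 2.8125, f(x_9) = 0.323185, coefficient = 2
x_10 = 3.0417, f(x_10) = 0.099760, coefficient = 2
x_11 = 3.2708, f(x_11) = -0.128881, coefficient = 2
x_12 = 3.5000, f(x_12) = -0.350783, coefficient = 1

I ≈ (0.229167/2) × 14.494591 = 1.660839
Exact value: 1.668146
Error: 0.007307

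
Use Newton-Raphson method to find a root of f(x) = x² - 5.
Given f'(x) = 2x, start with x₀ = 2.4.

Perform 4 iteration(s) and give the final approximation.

f(x) = x² - 5
f'(x) = 2x
x₀ = 2.4

Newton-Raphson formula: x_{n+1} = x_n - f(x_n)/f'(x_n)

Iteration 1:
  f(2.400000) = 0.760000
  f'(2.400000) = 4.800000
  x_1 = 2.400000 - 0.760000/4.800000 = 2.241667
Iteration 2:
  f(2.241667) = 0.025069
  f'(2.241667) = 4.483333
  x_2 = 2.241667 - 0.025069/4.483333 = 2.236075
Iteration 3:
  f(2.236075) = 0.000031
  f'(2.236075) = 4.472150
  x_3 = 2.236075 - 0.000031/4.472150 = 2.236068
Iteration 4:
  f(2.236068) = 0.000000
  f'(2.236068) = 4.472136
  x_4 = 2.236068 - 0.000000/4.472136 = 2.236068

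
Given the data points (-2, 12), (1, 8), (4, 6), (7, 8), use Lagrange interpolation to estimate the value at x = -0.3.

Lagrange interpolation formula:
P(x) = Σ yᵢ × Lᵢ(x)
where Lᵢ(x) = Π_{j≠i} (x - xⱼ)/(xᵢ - xⱼ)

L_0(-0.3) = (-0.3 - 1)/(-2 - 1) × (-0.3 - 4)/(-2 - 4) × (-0.3 - 7)/(-2 - 7) = 0.251895
L_1(-0.3) = (-0.3 - (-2))/(1 - (-2)) × (-0.3 - 4)/(1 - 4) × (-0.3 - 7)/(1 - 7) = 0.988204
L_2(-0.3) = (-0.3 - (-2))/(4 - (-2)) × (-0.3 - 1)/(4 - 1) × (-0.3 - 7)/(4 - 7) = -0.298759
L_3(-0.3) = (-0.3 - (-2))/(7 - (-2)) × (-0.3 - 1)/(7 - 1) × (-0.3 - 4)/(7 - 4) = 0.058660

P(-0.3) = 12×L_0(-0.3) + 8×L_1(-0.3) + 6×L_2(-0.3) + 8×L_3(-0.3)
P(-0.3) = 9.605099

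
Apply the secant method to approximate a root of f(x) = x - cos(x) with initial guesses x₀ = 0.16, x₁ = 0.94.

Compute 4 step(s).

f(x) = x - cos(x)
x₀ = 0.16, x₁ = 0.94

Secant formula: x_{n+1} = x_n - f(x_n)(x_n - x_{n-1})/(f(x_n) - f(x_{n-1}))

Iteration 1:
  f(0.160000) = -0.827227
  f(0.940000) = 0.350212
  x_2 = 0.940000 - 0.350212×(0.940000 - 0.160000)/(0.350212 - (-0.827227))
       = 0.708000
Iteration 2:
  f(0.940000) = 0.350212
  f(0.708000) = -0.051663
  x_3 = 0.708000 - (-0.051663)×(0.708000 - 0.940000)/(-0.051663 - 0.350212)
       = 0.737825
Iteration 3:
  f(0.708000) = -0.051663
  f(0.737825) = -0.002108
  x_4 = 0.737825 - (-0.002108)×(0.737825 - 0.708000)/(-0.002108 - (-0.051663))
       = 0.739094
Iteration 4:
  f(0.737825) = -0.002108
  f(0.739094) = 0.000015
  x_5 = 0.739094 - 0.000015×(0.739094 - 0.737825)/(0.000015 - (-0.002108))
       = 0.739085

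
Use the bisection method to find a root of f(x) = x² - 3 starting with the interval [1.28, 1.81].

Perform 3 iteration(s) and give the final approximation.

f(x) = x² - 3
Initial interval: [1.28, 1.81]

Iteration 1:
  c_1 = (1.280000 + 1.810000)/2 = 1.545000
  f(c_1) = f(1.545000) = -0.612975
  f(a) × f(c) ≥ 0, new interval: [1.545000, 1.810000]
Iteration 2:
  c_2 = (1.545000 + 1.810000)/2 = 1.677500
  f(c_2) = f(1.677500) = -0.185994
  f(a) × f(c) ≥ 0, new interval: [1.677500, 1.810000]
Iteration 3:
  c_3 = (1.677500 + 1.810000)/2 = 1.743750
  f(c_3) = f(1.743750) = 0.040664
  f(a) × f(c) < 0, new interval: [1.677500, 1.743750]

After 3 iteration(s), the approximation is c_3 = 1.743750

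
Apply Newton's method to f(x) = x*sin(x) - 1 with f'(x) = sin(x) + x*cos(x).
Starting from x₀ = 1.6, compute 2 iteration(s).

f(x) = x*sin(x) - 1
f'(x) = sin(x) + x*cos(x)
x₀ = 1.6

Newton-Raphson formula: x_{n+1} = x_n - f(x_n)/f'(x_n)

Iteration 1:
  f(1.600000) = 0.599318
  f'(1.600000) = 0.952854
  x_1 = 1.600000 - 0.599318/0.952854 = 0.971029
Iteration 2:
  f(0.971029) = -0.198448
  f'(0.971029) = 1.373565
  x_2 = 0.971029 - (-0.198448)/1.373565 = 1.115505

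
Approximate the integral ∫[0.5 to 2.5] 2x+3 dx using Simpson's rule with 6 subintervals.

f(x) = 2x+3
a = 0.5, b = 2.5, n = 6
h = (b - a)/n = 0.333333

Simpson's rule: (h/3)[f(x₀) + 4f(x₁) + 2f(x₂) + ... + f(xₙ)]

x_0 = 0.5000, f(x_0) = 4.000000, coefficient = 1
x_1 = 0.8333, f(x_1) = 4.666667, coefficient = 4
x_2 = 1.1667, f(x_2) = 5.333333, coefficient = 2
x_3 = 1.5000, f(x_3) = 6.000000, coefficient = 4
x_4 = 1.8333, f(x_4) = 6.666667, coefficient = 2
x_5 = 2.1667, f(x_5) = 7.333333, coefficient = 4
x_6 = 2.5000, f(x_6) = 8.000000, coefficient = 1

I ≈ (0.333333/3) × 108.000000 = 12.000000
Exact value: 12.000000
Error: 0.000000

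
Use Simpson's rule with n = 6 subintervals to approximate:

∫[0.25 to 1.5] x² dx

f(x) = x²
a = 0.25, b = 1.5, n = 6
h = (b - a)/n = 0.208333

Simpson's rule: (h/3)[f(x₀) + 4f(x₁) + 2f(x₂) + ... + f(xₙ)]

x_0 = 0.2500, f(x_0) = 0.062500, coefficient = 1
x_1 = 0.4583, f(x_1) = 0.210069, coefficient = 4
x_2 = 0.6667, f(x_2) = 0.444444, coefficient = 2
x_3 = 0.8750, f(x_3) = 0.765625, coefficient = 4
x_4 = 1.0833, f(x_4) = 1.173611, coefficient = 2
x_5 = 1.2917, f(x_5) = 1.668403, coefficient = 4
x_6 = 1.5000, f(x_6) = 2.250000, coefficient = 1

I ≈ (0.208333/3) × 16.125000 = 1.119792
Exact value: 1.119792
Error: 0.000000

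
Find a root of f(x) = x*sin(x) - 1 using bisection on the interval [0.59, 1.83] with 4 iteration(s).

f(x) = x*sin(x) - 1
Initial interval: [0.59, 1.83]

Iteration 1:
  c_1 = (0.590000 + 1.830000)/2 = 1.210000
  f(c_1) = f(1.210000) = 0.132095
  f(a) × f(c) < 0, new interval: [0.590000, 1.210000]
Iteration 2:
  c_2 = (0.590000 + 1.210000)/2 = 0.900000
  f(c_2) = f(0.900000) = -0.295006
  f(a) × f(c) ≥ 0, new interval: [0.900000, 1.210000]
Iteration 3:
  c_3 = (0.900000 + 1.210000)/2 = 1.055000
  f(c_3) = f(1.055000) = -0.082255
  f(a) × f(c) ≥ 0, new interval: [1.055000, 1.210000]
Iteration 4:
  c_4 = (1.055000 + 1.210000)/2 = 1.132500
  f(c_4) = f(1.132500) = 0.025452
  f(a) × f(c) < 0, new interval: [1.055000, 1.132500]

After 4 iteration(s), the approximation is c_4 = 1.132500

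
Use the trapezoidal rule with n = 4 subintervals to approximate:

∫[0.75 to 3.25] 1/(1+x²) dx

f(x) = 1/(1+x²)
a = 0.75, b = 3.25, n = 4
h = (b - a)/n = 0.625000

Trapezoidal rule: (h/2)[f(x₀) + 2f(x₁) + 2f(x₂) + ... + f(xₙ)]

x_0 = 0.7500, f(x_0) = 0.640000, coefficient = 1
x_1 = 1.3750, f(x_1) = 0.345946, coefficient = 2
x_2 = 2.0000, f(x_2) = 0.200000, coefficient = 2
x_3 = 2.6250, f(x_3) = 0.126733, coefficient = 2
x_4 = 3.2500, f(x_4) = 0.086486, coefficient = 1

I ≈ (0.625000/2) × 2.071844 = 0.647451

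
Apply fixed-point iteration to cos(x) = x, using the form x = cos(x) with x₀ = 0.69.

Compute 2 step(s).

Equation: cos(x) = x
Fixed-point form: x = cos(x)
x₀ = 0.69

x_1 = g(0.690000) = 0.771246
x_2 = g(0.771246) = 0.717043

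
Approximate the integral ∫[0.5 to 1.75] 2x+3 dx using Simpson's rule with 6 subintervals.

f(x) = 2x+3
a = 0.5, b = 1.75, n = 6
h = (b - a)/n = 0.208333

Simpson's rule: (h/3)[f(x₀) + 4f(x₁) + 2f(x₂) + ... + f(xₙ)]

x_0 = 0.5000, f(x_0) = 4.000000, coefficient = 1
x_1 = 0.7083, f(x_1) = 4.416667, coefficient = 4
x_2 = 0.9167, f(x_2) = 4.833333, coefficient = 2
x_3 = 1.1250, f(x_3) = 5.250000, coefficient = 4
x_4 = 1.3333, f(x_4) = 5.666667, coefficient = 2
x_5 = 1.5417, f(x_5) = 6.083333, coefficient = 4
x_6 = 1.7500, f(x_6) = 6.500000, coefficient = 1

I ≈ (0.208333/3) × 94.500000 = 6.562500
Exact value: 6.562500
Error: 0.000000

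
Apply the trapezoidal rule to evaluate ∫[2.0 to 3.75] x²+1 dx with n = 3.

f(x) = x²+1
a = 2.0, b = 3.75, n = 3
h = (b - a)/n = 0.583333

Trapezoidal rule: (h/2)[f(x₀) + 2f(x₁) + 2f(x₂) + ... + f(xₙ)]

x_0 = 2.0000, f(x_0) = 5.000000, coefficient = 1
x_1 = 2.5833, f(x_1) = 7.673611, coefficient = 2
x_2 = 3.1667, f(x_2) = 11.027778, coefficient = 2
x_3 = 3.7500, f(x_3) = 15.062500, coefficient = 1

I ≈ (0.583333/2) × 57.465278 = 16.760706
Exact value: 16.661458
Error: 0.099248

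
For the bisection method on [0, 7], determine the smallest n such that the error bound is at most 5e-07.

We need (b-a)/2^n ≤ 5e-07
(7 - 0)/2^n ≤ 5e-07
7/2^n ≤ 5e-07
2^n ≥ 14000000
n ≥ log₂(14000000) = 23.74
n ≥ 24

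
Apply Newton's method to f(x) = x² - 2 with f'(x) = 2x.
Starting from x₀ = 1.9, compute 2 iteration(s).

f(x) = x² - 2
f'(x) = 2x
x₀ = 1.9

Newton-Raphson formula: x_{n+1} = x_n - f(x_n)/f'(x_n)

Iteration 1:
  f(1.900000) = 1.610000
  f'(1.900000) = 3.800000
  x_1 = 1.900000 - 1.610000/3.800000 = 1.476316
Iteration 2:
  f(1.476316) = 0.179508
  f'(1.476316) = 2.952632
  x_2 = 1.476316 - 0.179508/2.952632 = 1.415520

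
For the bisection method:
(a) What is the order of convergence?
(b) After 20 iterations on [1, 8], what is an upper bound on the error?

(a) Bisection has linear (order 1) convergence; the error is halved each step.

(b) Error bound = (b-a)/2^n = (8 - 1)/2^{20}
    = 7/2^{20}

(a) 1 (linear); (b) error ≤ 6.68e-06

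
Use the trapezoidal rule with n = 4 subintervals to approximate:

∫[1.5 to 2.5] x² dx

f(x) = x²
a = 1.5, b = 2.5, n = 4
h = (b - a)/n = 0.250000

Trapezoidal rule: (h/2)[f(x₀) + 2f(x₁) + 2f(x₂) + ... + f(xₙ)]

x_0 = 1.5000, f(x_0) = 2.250000, coefficient = 1
x_1 = 1.7500, f(x_1) = 3.062500, coefficient = 2
x_2 = 2.0000, f(x_2) = 4.000000, coefficient = 2
x_3 = 2.2500, f(x_3) = 5.062500, coefficient = 2
x_4 = 2.5000, f(x_4) = 6.250000, coefficient = 1

I ≈ (0.250000/2) × 32.750000 = 4.093750
Exact value: 4.083333
Error: 0.010417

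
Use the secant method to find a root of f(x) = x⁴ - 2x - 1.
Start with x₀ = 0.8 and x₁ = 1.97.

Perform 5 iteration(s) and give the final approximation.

f(x) = x⁴ - 2x - 1
x₀ = 0.8, x₁ = 1.97

Secant formula: x_{n+1} = x_n - f(x_n)(x_n - x_{n-1})/(f(x_n) - f(x_{n-1}))

Iteration 1:
  f(0.800000) = -2.190400
  f(1.970000) = 10.121385
  x_2 = 1.970000 - 10.121385×(1.970000 - 0.800000)/(10.121385 - (-2.190400))
       = 1.008156
Iteration 2:
  f(1.970000) = 10.121385
  f(1.008156) = -1.983287
  x_3 = 1.008156 - (-1.983287)×(1.008156 - 1.970000)/(-1.983287 - 10.121385)
       = 1.165749
Iteration 3:
  f(1.008156) = -1.983287
  f(1.165749) = -1.484697
  x_4 = 1.165749 - (-1.484697)×(1.165749 - 1.008156)/(-1.484697 - (-1.983287))
       = 1.635028
Iteration 4:
  f(1.165749) = -1.484697
  f(1.635028) = 2.876570
  x_5 = 1.635028 - 2.876570×(1.635028 - 1.165749)/(2.876570 - (-1.484697))
       = 1.325505
Iteration 5:
  f(1.635028) = 2.876570
  f(1.325505) = -0.564092
  x_6 = 1.325505 - (-0.564092)×(1.325505 - 1.635028)/(-0.564092 - 2.876570)
       = 1.376251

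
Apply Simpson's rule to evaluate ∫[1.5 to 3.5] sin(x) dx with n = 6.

f(x) = sin(x)
a = 1.5, b = 3.5, n = 6
h = (b - a)/n = 0.333333

Simpson's rule: (h/3)[f(x₀) + 4f(x₁) + 2f(x₂) + ... + f(xₙ)]

x_0 = 1.5000, f(x_0) = 0.997495, coefficient = 1
x_1 = 1.8333, f(x_1) = 0.965735, coefficient = 4
x_2 = 2.1667, f(x_2) = 0.827660, coefficient = 2
x_3 = 2.5000, f(x_3) = 0.598472, coefficient = 4
x_4 = 2.8333, f(x_4) = 0.303400, coefficient = 2
x_5 = 3.1667, f(x_5) = -0.025071, coefficient = 4
x_6 = 3.5000, f(x_6) = -0.350783, coefficient = 1

I ≈ (0.333333/3) × 9.065375 = 1.007264
Exact value: 1.007194
Error: 0.000070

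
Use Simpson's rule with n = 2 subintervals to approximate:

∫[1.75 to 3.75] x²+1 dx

f(x) = x²+1
a = 1.75, b = 3.75, n = 2
h = (b - a)/n = 1.000000

Simpson's rule: (h/3)[f(x₀) + 4f(x₁) + 2f(x₂) + ... + f(xₙ)]

x_0 = 1.7500, f(x_0) = 4.062500, coefficient = 1
x_1 = 2.7500, f(x_1) = 8.562500, coefficient = 4
x_2 = 3.7500, f(x_2) = 15.062500, coefficient = 1

I ≈ (1.000000/3) × 53.375000 = 17.791667
Exact value: 17.791667
Error: 0.000000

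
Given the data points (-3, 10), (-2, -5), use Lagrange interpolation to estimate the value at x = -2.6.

Lagrange interpolation formula:
P(x) = Σ yᵢ × Lᵢ(x)
where Lᵢ(x) = Π_{j≠i} (x - xⱼ)/(xᵢ - xⱼ)

L_0(-2.6) = (-2.6 - (-2))/(-3 - (-2)) = 0.600000
L_1(-2.6) = (-2.6 - (-3))/(-2 - (-3)) = 0.400000

P(-2.6) = 10×L_0(-2.6) + (-5)×L_1(-2.6)
P(-2.6) = 4.000000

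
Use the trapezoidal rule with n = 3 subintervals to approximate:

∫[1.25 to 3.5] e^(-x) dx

f(x) = e^(-x)
a = 1.25, b = 3.5, n = 3
h = (b - a)/n = 0.750000

Trapezoidal rule: (h/2)[f(x₀) + 2f(x₁) + 2f(x₂) + ... + f(xₙ)]

x_0 = 1.2500, f(x_0) = 0.286505, coefficient = 1
x_1 = 2.0000, f(x_1) = 0.135335, coefficient = 2
x_2 = 2.7500, f(x_2) = 0.063928, coefficient = 2
x_3 = 3.5000, f(x_3) = 0.030197, coefficient = 1

I ≈ (0.750000/2) × 0.715228 = 0.268211
Exact value: 0.256307
Error: 0.011903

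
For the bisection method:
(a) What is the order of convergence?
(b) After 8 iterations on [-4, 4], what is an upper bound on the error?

(a) Bisection has linear (order 1) convergence; the error is halved each step.

(b) Error bound = (b-a)/2^n = (4 - (-4))/2^{8}
    = 8/2^{8}

(a) 1 (linear); (b) error ≤ 3.12e-02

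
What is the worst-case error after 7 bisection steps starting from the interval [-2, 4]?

Bisection error bound: |error| ≤ (b-a)/2^n
|error| ≤ (4 - (-2))/2^7 = 6/2^7
|error| ≤ 0.0468750000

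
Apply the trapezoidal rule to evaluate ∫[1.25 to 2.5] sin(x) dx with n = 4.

f(x) = sin(x)
a = 1.25, b = 2.5, n = 4
h = (b - a)/n = 0.312500

Trapezoidal rule: (h/2)[f(x₀) + 2f(x₁) + 2f(x₂) + ... + f(xₙ)]

x_0 = 1.2500, f(x_0) = 0.948985, coefficient = 1
x_1 = 1.5625, f(x_1) = 0.999966, coefficient = 2
x_2 = 1.8750, f(x_2) = 0.954086, coefficient = 2
x_3 = 2.1875, f(x_3) = 0.815789, coefficient = 2
x_4 = 2.5000, f(x_4) = 0.598472, coefficient = 1

I ≈ (0.312500/2) × 7.087138 = 1.107365
Exact value: 1.116466
Error: 0.009101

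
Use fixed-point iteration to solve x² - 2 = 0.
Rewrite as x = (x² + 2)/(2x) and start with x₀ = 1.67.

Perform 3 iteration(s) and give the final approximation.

Equation: x² - 2 = 0
Fixed-point form: x = (x² + 2)/(2x)
x₀ = 1.67

x_1 = g(1.670000) = 1.433802
x_2 = g(1.433802) = 1.414347
x_3 = g(1.414347) = 1.414214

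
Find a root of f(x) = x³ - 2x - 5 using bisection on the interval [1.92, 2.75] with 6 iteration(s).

f(x) = x³ - 2x - 5
Initial interval: [1.92, 2.75]

Iteration 1:
  c_1 = (1.920000 + 2.750000)/2 = 2.335000
  f(c_1) = f(2.335000) = 3.060945
  f(a) × f(c) < 0, new interval: [1.920000, 2.335000]
Iteration 2:
  c_2 = (1.920000 + 2.335000)/2 = 2.127500
  f(c_2) = f(2.127500) = 0.374610
  f(a) × f(c) < 0, new interval: [1.920000, 2.127500]
Iteration 3:
  c_3 = (1.920000 + 2.127500)/2 = 2.023750
  f(c_3) = f(2.023750) = -0.759102
  f(a) × f(c) ≥ 0, new interval: [2.023750, 2.127500]
Iteration 4:
  c_4 = (2.023750 + 2.127500)/2 = 2.075625
  f(c_4) = f(2.075625) = -0.209003
  f(a) × f(c) ≥ 0, new interval: [2.075625, 2.127500]
Iteration 5:
  c_5 = (2.075625 + 2.127500)/2 = 2.101562
  f(c_5) = f(2.101562) = 0.078562
  f(a) × f(c) < 0, new interval: [2.075625, 2.101562]
Iteration 6:
  c_6 = (2.075625 + 2.101562)/2 = 2.088594
  f(c_6) = f(2.088594) = -0.066274
  f(a) × f(c) ≥ 0, new interval: [2.088594, 2.101562]

After 6 iteration(s), the approximation is c_6 = 2.088594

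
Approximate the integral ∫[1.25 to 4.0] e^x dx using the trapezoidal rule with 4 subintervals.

f(x) = e^x
a = 1.25, b = 4.0, n = 4
h = (b - a)/n = 0.687500

Trapezoidal rule: (h/2)[f(x₀) + 2f(x₁) + 2f(x₂) + ... + f(xₙ)]

x_0 = 1.2500, f(x_0) = 3.490343, coefficient = 1
x_1 = 1.9375, f(x_1) = 6.941376, coefficient = 2
x_2 = 2.6250, f(x_2) = 13.804574, coefficient = 2
x_3 = 3.3125, f(x_3) = 27.453674, coefficient = 2
x_4 = 4.0000, f(x_4) = 54.598150, coefficient = 1

I ≈ (0.687500/2) × 154.487741 = 53.105161
Exact value: 51.107807
Error: 1.997354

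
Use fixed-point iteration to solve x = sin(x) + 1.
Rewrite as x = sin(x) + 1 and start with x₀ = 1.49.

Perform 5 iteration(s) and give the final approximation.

Equation: x = sin(x) + 1
Fixed-point form: x = sin(x) + 1
x₀ = 1.49

x_1 = g(1.490000) = 1.996738
x_2 = g(1.996738) = 1.910650
x_3 = g(1.910650) = 1.942803
x_4 = g(1.942803) = 1.931600
x_5 = g(1.931600) = 1.935614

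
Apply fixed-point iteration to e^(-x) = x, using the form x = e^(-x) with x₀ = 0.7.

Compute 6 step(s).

Equation: e^(-x) = x
Fixed-point form: x = e^(-x)
x₀ = 0.7

x_1 = g(0.700000) = 0.496585
x_2 = g(0.496585) = 0.608605
x_3 = g(0.608605) = 0.544109
x_4 = g(0.544109) = 0.580359
x_5 = g(0.580359) = 0.559698
x_6 = g(0.559698) = 0.571382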